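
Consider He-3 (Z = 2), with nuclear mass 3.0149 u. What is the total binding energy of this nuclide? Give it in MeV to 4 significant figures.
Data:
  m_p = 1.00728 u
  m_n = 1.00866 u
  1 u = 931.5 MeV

7.750 MeV

The nucleus contains 2 protons and 3 − 2 = 1 neutrons.
Σm = 2·m_p + 1·m_n = 2.01456 + 1.00866 = 3.02322 u
Mass defect Δm = 3.02322 − 3.0149 = 0.00832 u
Binding energy = Δm·c² = 0.00832 × 931.5 MeV/u = 7.75008 MeV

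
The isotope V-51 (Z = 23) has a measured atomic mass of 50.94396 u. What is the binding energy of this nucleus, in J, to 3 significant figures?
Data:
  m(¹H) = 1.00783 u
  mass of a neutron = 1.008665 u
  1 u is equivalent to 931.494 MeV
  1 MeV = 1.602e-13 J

With 23 protons and 28 neutrons (A = 51):
Mass of separated nucleons = 23(1.00783) + 28(1.008665) = 23.18009 + 28.242620 = 51.422710 u
Δm = 51.422710 − 50.94396 = 0.478750 u
Binding energy = Δm·c² = 0.478750 × 931.494 MeV/u = 445.953 MeV
In joules: 445.953 MeV × 1.602e-13 J/MeV = 7.1442e-11 J

7.14e-11 J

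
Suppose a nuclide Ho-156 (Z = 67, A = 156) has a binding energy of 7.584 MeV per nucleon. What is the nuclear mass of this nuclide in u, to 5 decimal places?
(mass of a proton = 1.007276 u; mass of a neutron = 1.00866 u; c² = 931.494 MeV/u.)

155.98812 u

Total binding energy = 156 × 7.584 = 1183.104 MeV
Mass defect = 1183.104 MeV / (931.494 MeV/u) = 1.2701145 u
Constituent mass = 67(1.007276) + 89(1.00866) = 157.258232 u
Nuclear mass = 157.258232 − 1.2701145 = 155.9881175 u ≈ 155.98812 u (to 5 decimal places)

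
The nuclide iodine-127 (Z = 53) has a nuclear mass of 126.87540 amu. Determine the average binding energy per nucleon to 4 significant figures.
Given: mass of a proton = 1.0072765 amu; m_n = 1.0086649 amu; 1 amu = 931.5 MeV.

8.446 MeV/nucleon

Total constituent mass: 53 × 1.0072765 + 74 × 1.0086649 = 128.0268571 amu
Mass defect Δm = 128.0268571 − 126.87540 = 1.1514571 amu
E_B = 1.1514571 × 931.5 = 1072.58 MeV
Dividing by A = 127 gives 8.446 MeV per nucleon.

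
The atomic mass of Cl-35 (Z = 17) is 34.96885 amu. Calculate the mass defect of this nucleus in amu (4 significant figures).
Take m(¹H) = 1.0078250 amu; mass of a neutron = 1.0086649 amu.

With 17 protons and 18 neutrons (A = 35):
Σm = 17·m(¹H) + 18·m_n = 17.1330250 + 18.1559682 = 35.2889932 amu
The mass defect is 35.2889932 − 34.96885 = 0.3201432 amu.

0.3201 amu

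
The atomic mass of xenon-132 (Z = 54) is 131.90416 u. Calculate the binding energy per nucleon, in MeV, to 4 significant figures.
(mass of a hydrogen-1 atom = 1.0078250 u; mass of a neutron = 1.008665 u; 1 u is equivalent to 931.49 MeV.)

Total constituent mass: 54 × 1.0078250 + 78 × 1.008665 = 133.0984200 u
Mass defect Δm = 133.0984200 − 131.90416 = 1.1942600 u
Binding energy = Δm·c² = 1.1942600 × 931.49 MeV/u = 1112.44 MeV
Per nucleon: 1112.44 / 132 = 8.428 MeV

8.428 MeV/nucleon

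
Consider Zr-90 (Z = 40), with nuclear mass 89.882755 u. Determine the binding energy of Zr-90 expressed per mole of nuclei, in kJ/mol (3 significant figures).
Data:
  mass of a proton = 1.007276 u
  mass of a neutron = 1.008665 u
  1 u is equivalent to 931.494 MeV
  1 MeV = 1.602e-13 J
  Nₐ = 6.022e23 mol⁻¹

Total constituent mass: 40 × 1.007276 + 50 × 1.008665 = 90.724290 u
Mass defect Δm = 90.724290 − 89.882755 = 0.841535 u
Converting to energy: 0.841535 u × 931.494 MeV/u = 783.885 MeV
Per nucleus in joules: 783.885 MeV × 1.602e-13 J/MeV = 1.2558e-10 J
Per mole: 1.2558e-10 J × 6.022e23 mol⁻¹ = 7.5624e+13 J/mol

7.56e+10 kJ/mol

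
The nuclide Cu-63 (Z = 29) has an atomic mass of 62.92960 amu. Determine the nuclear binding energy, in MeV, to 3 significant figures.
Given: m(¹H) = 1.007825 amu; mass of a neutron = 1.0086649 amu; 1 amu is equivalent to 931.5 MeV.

With 29 protons and 34 neutrons (A = 63):
Σm = 29·m(¹H) + 34·m_n = 29.226925 + 34.2946066 = 63.5215316 amu
The mass defect is 63.5215316 − 62.92960 = 0.5919316 amu.
Binding energy = Δm·c² = 0.5919316 × 931.5 MeV/amu = 551.384 MeV

551 MeV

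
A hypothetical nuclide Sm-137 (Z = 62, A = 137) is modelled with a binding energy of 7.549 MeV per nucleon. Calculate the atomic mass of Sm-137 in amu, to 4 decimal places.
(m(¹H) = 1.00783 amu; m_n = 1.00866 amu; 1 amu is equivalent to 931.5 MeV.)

137.0247 amu

Total binding energy = 137 × 7.549 = 1034.213 MeV
Mass defect = 1034.213 MeV / (931.5 MeV/amu) = 1.110266 amu
Constituent mass = 62(1.00783) + 75(1.00866) = 138.13496 amu
Atomic mass = 138.13496 − 1.110266 = 137.024694 amu ≈ 137.0247 amu (to 4 decimal places)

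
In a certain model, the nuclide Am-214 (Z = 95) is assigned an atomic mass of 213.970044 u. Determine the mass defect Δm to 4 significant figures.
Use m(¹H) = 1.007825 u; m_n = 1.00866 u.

Mass of separated nucleons = 95(1.007825) + 119(1.00866) = 95.743375 + 120.03054 = 215.773915 u
The mass defect is 215.773915 − 213.970044 = 1.803871 u.

1.804 u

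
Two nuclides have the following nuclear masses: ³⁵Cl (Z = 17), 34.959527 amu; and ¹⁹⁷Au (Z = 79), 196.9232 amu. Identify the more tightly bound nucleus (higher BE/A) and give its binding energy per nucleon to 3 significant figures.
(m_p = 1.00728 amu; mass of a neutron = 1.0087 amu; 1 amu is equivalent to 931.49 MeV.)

³⁵Cl; 8.54 MeV/nucleon

³⁵Cl: Σm = 17(1.00728) + 18(1.0087) = 35.28036 amu; Δm = 0.320833 amu; E_B = 298.85 MeV; E_B/A = 8.539 MeV
¹⁹⁷Au: Σm = 79(1.00728) + 118(1.0087) = 198.60172 amu; Δm = 1.67852 amu; E_B = 1563.5 MeV; E_B/A = 7.937 MeV
³⁵Cl has the higher binding energy per nucleon, so it is the more tightly bound nucleus.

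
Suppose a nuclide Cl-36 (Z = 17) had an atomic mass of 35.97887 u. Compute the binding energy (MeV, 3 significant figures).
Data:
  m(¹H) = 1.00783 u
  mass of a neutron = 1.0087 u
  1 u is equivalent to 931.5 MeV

Z = 17, so N = A − Z = 36 − 17 = 19.
Σm = 17·m(¹H) + 19·m_n = 17.13311 + 19.1653 = 36.29841 u
Δm = 36.29841 − 35.97887 = 0.31954 u
E_B = 0.31954 × 931.5 = 297.652 MeV

298 MeV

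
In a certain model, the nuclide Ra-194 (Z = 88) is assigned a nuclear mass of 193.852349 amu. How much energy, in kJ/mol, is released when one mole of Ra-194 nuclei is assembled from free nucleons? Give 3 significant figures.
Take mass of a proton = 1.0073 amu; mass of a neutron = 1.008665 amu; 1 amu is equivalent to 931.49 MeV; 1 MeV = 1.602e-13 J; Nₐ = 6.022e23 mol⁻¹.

Mass of separated nucleons = 88(1.0073) + 106(1.008665) = 88.6424 + 106.918490 = 195.560890 amu
Mass defect Δm = 195.560890 − 193.852349 = 1.708541 amu
E_B = 1.708541 × 931.49 = 1591.49 MeV
Per nucleus in joules: 1591.49 MeV × 1.602e-13 J/MeV = 2.5496e-10 J
Per mole: 2.5496e-10 J × 6.022e23 mol⁻¹ = 1.5354e+14 J/mol

1.54e+11 kJ/mol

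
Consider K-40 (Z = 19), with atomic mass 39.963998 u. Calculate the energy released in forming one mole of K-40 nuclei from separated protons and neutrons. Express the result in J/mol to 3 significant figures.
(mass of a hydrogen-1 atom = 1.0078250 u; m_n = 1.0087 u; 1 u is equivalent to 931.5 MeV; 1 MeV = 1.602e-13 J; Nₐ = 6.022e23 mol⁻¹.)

3.30e+13 J/mol

With 19 protons and 21 neutrons (A = 40):
Σm = 19·m(¹H) + 21·m_n = 19.1486750 + 21.1827 = 40.3313750 u
The mass defect is 40.3313750 − 39.963998 = 0.3673770 u.
Converting to energy: 0.3673770 u × 931.5 MeV/u = 342.212 MeV
Per nucleus in joules: 342.212 MeV × 1.602e-13 J/MeV = 5.4822e-11 J
Per mole: 5.4822e-11 J × 6.022e23 mol⁻¹ = 3.3014e+13 J/mol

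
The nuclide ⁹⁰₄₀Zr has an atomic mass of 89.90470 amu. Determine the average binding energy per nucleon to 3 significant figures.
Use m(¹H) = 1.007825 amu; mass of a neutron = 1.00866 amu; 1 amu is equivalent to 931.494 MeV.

With 40 protons and 50 neutrons (A = 90):
Total constituent mass: 40 × 1.007825 + 50 × 1.00866 = 90.746000 amu
The mass defect is 90.746000 − 89.90470 = 0.841300 amu.
Binding energy = Δm·c² = 0.841300 × 931.494 MeV/amu = 783.666 MeV
BE/A = 783.666 MeV / 90 = 8.707 MeV/nucleon

8.71 MeV/nucleon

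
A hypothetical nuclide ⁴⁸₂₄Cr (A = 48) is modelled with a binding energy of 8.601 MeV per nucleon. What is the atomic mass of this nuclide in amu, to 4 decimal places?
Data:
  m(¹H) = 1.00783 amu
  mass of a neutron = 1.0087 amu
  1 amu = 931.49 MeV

47.9535 amu

Total binding energy = 48 × 8.601 = 412.848 MeV
Mass defect = 412.848 MeV / (931.49 MeV/amu) = 0.443212 amu
Constituent mass = 24(1.00783) + 24(1.0087) = 48.39672 amu
Atomic mass = 48.39672 − 0.443212 = 47.953508 amu ≈ 47.9535 amu (to 4 decimal places)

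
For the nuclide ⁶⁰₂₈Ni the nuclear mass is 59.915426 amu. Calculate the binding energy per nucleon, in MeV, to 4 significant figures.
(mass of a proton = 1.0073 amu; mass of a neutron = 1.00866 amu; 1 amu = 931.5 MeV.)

Total constituent mass: 28 × 1.0073 + 32 × 1.00866 = 60.48152 amu
The mass defect is 60.48152 − 59.915426 = 0.566094 amu.
Converting to energy: 0.566094 amu × 931.5 MeV/amu = 527.317 MeV
Per nucleon: 527.317 / 60 = 8.789 MeV

8.789 MeV/nucleon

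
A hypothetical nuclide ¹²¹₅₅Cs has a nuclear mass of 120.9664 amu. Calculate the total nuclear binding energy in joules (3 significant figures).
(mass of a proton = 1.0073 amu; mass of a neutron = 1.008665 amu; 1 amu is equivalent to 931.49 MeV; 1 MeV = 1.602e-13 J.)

The nucleus contains 55 protons and 121 − 55 = 66 neutrons.
Total constituent mass: 55 × 1.0073 + 66 × 1.008665 = 121.973390 amu
Mass defect Δm = 121.973390 − 120.9664 = 1.006990 amu
Converting to energy: 1.006990 amu × 931.49 MeV/amu = 938.001 MeV
In joules: 938.001 MeV × 1.602e-13 J/MeV = 1.5027e-10 J

1.50e-10 J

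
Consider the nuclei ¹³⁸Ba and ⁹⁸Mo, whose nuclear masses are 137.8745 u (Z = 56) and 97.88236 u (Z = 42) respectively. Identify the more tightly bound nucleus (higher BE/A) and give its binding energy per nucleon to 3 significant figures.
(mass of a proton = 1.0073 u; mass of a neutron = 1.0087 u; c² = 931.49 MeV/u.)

⁹⁸Mo; 8.66 MeV/nucleon

¹³⁸Ba: Σm = 56(1.0073) + 82(1.0087) = 139.1222 u; Δm = 1.2477 u; E_B = 1162.2 MeV; E_B/A = 8.422 MeV
⁹⁸Mo: Σm = 42(1.0073) + 56(1.0087) = 98.7938 u; Δm = 0.91144 u; E_B = 849.00 MeV; E_B/A = 8.663 MeV
⁹⁸Mo has the higher binding energy per nucleon, so it is the more tightly bound nucleus.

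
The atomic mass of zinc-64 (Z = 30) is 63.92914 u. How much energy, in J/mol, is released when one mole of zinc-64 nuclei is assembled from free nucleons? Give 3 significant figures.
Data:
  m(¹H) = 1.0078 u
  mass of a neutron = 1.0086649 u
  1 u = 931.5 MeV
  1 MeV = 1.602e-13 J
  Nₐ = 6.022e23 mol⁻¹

5.39e+13 J/mol

With 30 protons and 34 neutrons (A = 64):
Total constituent mass: 30 × 1.0078 + 34 × 1.0086649 = 64.5286066 u
Mass defect Δm = 64.5286066 − 63.92914 = 0.5994666 u
E_B = 0.5994666 × 931.5 = 558.403 MeV
Per nucleus in joules: 558.403 MeV × 1.602e-13 J/MeV = 8.9456e-11 J
Per mole: 8.9456e-11 J × 6.022e23 mol⁻¹ = 5.3870e+13 J/mol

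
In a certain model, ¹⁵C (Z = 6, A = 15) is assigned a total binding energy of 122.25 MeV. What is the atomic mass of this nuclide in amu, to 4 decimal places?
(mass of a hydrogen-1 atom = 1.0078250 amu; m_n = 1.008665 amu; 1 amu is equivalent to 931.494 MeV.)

14.9937 amu

Mass defect = 122.25 MeV / (931.494 MeV/amu) = 0.131241 amu
Constituent mass = 6(1.0078250) + 9(1.008665) = 15.1249350 amu
Atomic mass = 15.1249350 − 0.131241 = 14.9936940 amu ≈ 14.9937 amu (to 4 decimal places)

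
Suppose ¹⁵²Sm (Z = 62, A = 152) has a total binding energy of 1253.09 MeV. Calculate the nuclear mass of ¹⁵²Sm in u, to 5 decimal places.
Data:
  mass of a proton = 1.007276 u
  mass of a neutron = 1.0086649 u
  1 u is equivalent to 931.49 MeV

151.88570 u

Mass defect = 1253.09 MeV / (931.49 MeV/u) = 1.3452533 u
Constituent mass = 62(1.007276) + 90(1.0086649) = 153.2309530 u
Nuclear mass = 153.2309530 − 1.3452533 = 151.8856997 u ≈ 151.88570 u (to 5 decimal places)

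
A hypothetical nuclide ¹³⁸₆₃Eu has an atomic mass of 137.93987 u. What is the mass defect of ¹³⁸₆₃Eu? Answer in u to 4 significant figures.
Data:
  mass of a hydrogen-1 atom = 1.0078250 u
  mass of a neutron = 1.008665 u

Mass of separated nucleons = 63(1.0078250) + 75(1.008665) = 63.4929750 + 75.649875 = 139.1428500 u
Mass defect Δm = 139.1428500 − 137.93987 = 1.2029800 u

1.203 u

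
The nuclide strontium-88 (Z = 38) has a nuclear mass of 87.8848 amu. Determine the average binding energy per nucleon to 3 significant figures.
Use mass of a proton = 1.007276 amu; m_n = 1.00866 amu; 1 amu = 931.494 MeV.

Mass of separated nucleons = 38(1.007276) + 50(1.00866) = 38.276488 + 50.43300 = 88.709488 amu
Mass defect Δm = 88.709488 − 87.8848 = 0.824688 amu
Converting to energy: 0.824688 amu × 931.494 MeV/amu = 768.192 MeV
Dividing by A = 88 gives 8.729 MeV per nucleon.

8.73 MeV/nucleon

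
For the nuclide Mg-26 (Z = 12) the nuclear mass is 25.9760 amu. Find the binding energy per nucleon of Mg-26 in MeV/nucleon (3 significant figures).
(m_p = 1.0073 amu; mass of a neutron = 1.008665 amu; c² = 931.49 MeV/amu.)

Total constituent mass: 12 × 1.0073 + 14 × 1.008665 = 26.208910 amu
Δm = 26.208910 − 25.9760 = 0.232910 amu
Binding energy = Δm·c² = 0.232910 × 931.49 MeV/amu = 216.953 MeV
BE/A = 216.953 MeV / 26 = 8.344 MeV/nucleon

8.34 MeV/nucleon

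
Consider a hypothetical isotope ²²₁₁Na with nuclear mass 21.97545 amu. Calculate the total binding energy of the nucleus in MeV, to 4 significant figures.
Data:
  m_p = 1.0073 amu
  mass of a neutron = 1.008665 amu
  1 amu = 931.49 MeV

Mass of separated nucleons = 11(1.0073) + 11(1.008665) = 11.0803 + 11.095315 = 22.175615 amu
The mass defect is 22.175615 − 21.97545 = 0.200165 amu.
Binding energy = Δm·c² = 0.200165 × 931.49 MeV/amu = 186.452 MeV

186.5 MeV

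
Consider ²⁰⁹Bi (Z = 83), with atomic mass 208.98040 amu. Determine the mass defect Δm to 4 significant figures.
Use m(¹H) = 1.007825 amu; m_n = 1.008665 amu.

1.761 amu

Σm = 83·m(¹H) + 126·m_n = 83.649475 + 127.091790 = 210.741265 amu
The mass defect is 210.741265 − 208.98040 = 1.760865 amu.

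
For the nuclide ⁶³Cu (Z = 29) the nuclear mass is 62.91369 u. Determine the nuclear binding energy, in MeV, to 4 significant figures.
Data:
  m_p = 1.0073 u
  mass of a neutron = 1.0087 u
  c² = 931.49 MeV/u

553.1 MeV

The nucleus contains 29 protons and 63 − 29 = 34 neutrons.
Total constituent mass: 29 × 1.0073 + 34 × 1.0087 = 63.5075 u
The mass defect is 63.5075 − 62.91369 = 0.59381 u.
Converting to energy: 0.59381 u × 931.49 MeV/u = 553.128 MeV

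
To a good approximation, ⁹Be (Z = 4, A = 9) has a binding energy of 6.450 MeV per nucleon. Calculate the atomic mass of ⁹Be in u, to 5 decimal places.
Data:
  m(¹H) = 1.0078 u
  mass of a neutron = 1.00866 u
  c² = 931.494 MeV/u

Total binding energy = 9 × 6.450 = 58.050 MeV
Mass defect = 58.050 MeV / (931.494 MeV/u) = 0.0623192 u
Constituent mass = 4(1.0078) + 5(1.00866) = 9.07450 u
Atomic mass = 9.07450 − 0.0623192 = 9.0121808 u ≈ 9.01218 u (to 5 decimal places)

9.01218 u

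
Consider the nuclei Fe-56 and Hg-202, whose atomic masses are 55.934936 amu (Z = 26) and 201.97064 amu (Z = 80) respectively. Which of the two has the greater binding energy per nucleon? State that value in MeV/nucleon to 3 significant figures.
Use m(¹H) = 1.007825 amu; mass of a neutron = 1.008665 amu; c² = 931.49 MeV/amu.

Fe-56; 8.79 MeV/nucleon

Fe-56: Σm = 26(1.007825) + 30(1.008665) = 56.463400 amu; Δm = 0.528464 amu; E_B = 492.26 MeV; E_B/A = 8.790 MeV
Hg-202: Σm = 80(1.007825) + 122(1.008665) = 203.683130 amu; Δm = 1.712490 amu; E_B = 1595.2 MeV; E_B/A = 7.897 MeV
Fe-56 has the higher binding energy per nucleon, so it is the more tightly bound nucleus.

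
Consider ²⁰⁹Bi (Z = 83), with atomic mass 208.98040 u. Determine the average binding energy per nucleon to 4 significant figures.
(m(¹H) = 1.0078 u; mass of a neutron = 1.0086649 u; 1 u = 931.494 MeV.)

7.839 MeV/nucleon

The nucleus contains 83 protons and 209 − 83 = 126 neutrons.
Σm = 83·m(¹H) + 126·m_n = 83.6474 + 127.0917774 = 210.7391774 u
The mass defect is 210.7391774 − 208.98040 = 1.7587774 u.
Binding energy = Δm·c² = 1.7587774 × 931.494 MeV/u = 1638.29 MeV
Per nucleon: 1638.29 / 209 = 7.839 MeV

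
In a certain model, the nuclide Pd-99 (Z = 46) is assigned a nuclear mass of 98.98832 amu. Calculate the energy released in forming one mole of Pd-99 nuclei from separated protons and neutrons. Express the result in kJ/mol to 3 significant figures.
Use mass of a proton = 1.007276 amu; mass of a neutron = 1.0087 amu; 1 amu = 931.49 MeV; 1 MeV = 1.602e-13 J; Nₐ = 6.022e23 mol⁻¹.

7.26e+10 kJ/mol

Σm = 46·m_p + 53·m_n = 46.334696 + 53.4611 = 99.795796 amu
Δm = 99.795796 − 98.98832 = 0.807476 amu
E_B = 0.807476 × 931.49 = 752.156 MeV
Per nucleus in joules: 752.156 MeV × 1.602e-13 J/MeV = 1.2050e-10 J
Per mole: 1.2050e-10 J × 6.022e23 mol⁻¹ = 7.2565e+13 J/mol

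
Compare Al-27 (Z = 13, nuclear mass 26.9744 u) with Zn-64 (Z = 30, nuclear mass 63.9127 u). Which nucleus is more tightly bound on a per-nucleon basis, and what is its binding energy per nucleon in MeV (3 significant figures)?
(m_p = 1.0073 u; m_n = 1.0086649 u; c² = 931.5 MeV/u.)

Zn-64; 8.75 MeV/nucleon

Al-27: Σm = 13(1.0073) + 14(1.0086649) = 27.2162086 u; Δm = 0.2418086 u; E_B = 225.24 MeV; E_B/A = 8.342 MeV
Zn-64: Σm = 30(1.0073) + 34(1.0086649) = 64.5136066 u; Δm = 0.6009066 u; E_B = 559.74 MeV; E_B/A = 8.746 MeV
Zn-64 has the higher binding energy per nucleon, so it is the more tightly bound nucleus.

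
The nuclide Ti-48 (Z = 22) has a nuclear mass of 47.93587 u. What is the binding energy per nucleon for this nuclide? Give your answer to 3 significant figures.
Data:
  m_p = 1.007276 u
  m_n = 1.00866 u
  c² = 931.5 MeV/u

8.72 MeV/nucleon

Z = 22, so N = A − Z = 48 − 22 = 26.
Total constituent mass: 22 × 1.007276 + 26 × 1.00866 = 48.385232 u
Δm = 48.385232 − 47.93587 = 0.449362 u
E_B = 0.449362 × 931.5 = 418.581 MeV
Per nucleon: 418.581 / 48 = 8.720 MeV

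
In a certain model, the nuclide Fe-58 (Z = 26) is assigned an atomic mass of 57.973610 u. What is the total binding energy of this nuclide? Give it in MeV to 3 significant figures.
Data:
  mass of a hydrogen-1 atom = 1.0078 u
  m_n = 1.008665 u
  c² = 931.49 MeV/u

The nucleus contains 26 protons and 58 − 26 = 32 neutrons.
Total constituent mass: 26 × 1.0078 + 32 × 1.008665 = 58.480080 u
Mass defect Δm = 58.480080 − 57.973610 = 0.506470 u
Converting to energy: 0.506470 u × 931.49 MeV/u = 471.772 MeV

472 MeV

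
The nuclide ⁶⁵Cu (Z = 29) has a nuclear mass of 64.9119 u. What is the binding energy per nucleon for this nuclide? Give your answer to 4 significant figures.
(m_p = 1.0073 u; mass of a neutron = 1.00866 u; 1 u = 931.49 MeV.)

With 29 protons and 36 neutrons (A = 65):
Mass of separated nucleons = 29(1.0073) + 36(1.00866) = 29.2117 + 36.31176 = 65.52346 u
The mass defect is 65.52346 − 64.9119 = 0.61156 u.
Converting to energy: 0.61156 u × 931.49 MeV/u = 569.662 MeV
Per nucleon: 569.662 / 65 = 8.764 MeV

8.764 MeV/nucleon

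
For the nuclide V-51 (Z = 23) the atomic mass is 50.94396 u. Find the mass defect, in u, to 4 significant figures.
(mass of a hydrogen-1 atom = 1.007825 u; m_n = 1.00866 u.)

The nucleus contains 23 protons and 51 − 23 = 28 neutrons.
Σm = 23·m(¹H) + 28·m_n = 23.179975 + 28.24248 = 51.422455 u
Δm = 51.422455 − 50.94396 = 0.478495 u

0.4785 u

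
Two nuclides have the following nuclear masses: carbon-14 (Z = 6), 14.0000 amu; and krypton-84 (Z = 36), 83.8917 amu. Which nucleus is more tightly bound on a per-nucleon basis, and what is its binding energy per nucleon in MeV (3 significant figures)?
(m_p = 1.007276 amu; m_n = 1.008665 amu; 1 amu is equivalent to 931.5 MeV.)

carbon-14: Σm = 6(1.007276) + 8(1.008665) = 14.112976 amu; Δm = 0.112976 amu; E_B = 105.24 MeV; E_B/A = 7.517 MeV
krypton-84: Σm = 36(1.007276) + 48(1.008665) = 84.677856 amu; Δm = 0.786156 amu; E_B = 732.30 MeV; E_B/A = 8.718 MeV
krypton-84 has the higher binding energy per nucleon, so it is the more tightly bound nucleus.

krypton-84; 8.72 MeV/nucleon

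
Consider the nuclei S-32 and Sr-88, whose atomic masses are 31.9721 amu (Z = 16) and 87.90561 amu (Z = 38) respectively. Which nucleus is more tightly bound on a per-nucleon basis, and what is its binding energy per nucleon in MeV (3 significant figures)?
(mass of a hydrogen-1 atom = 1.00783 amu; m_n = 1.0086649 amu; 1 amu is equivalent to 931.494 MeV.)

S-32: Σm = 16(1.00783) + 16(1.0086649) = 32.2639184 amu; Δm = 0.2918184 amu; E_B = 271.827 MeV; E_B/A = 8.4946 MeV
Sr-88: Σm = 38(1.00783) + 50(1.0086649) = 88.7307850 amu; Δm = 0.8251750 amu; E_B = 768.646 MeV; E_B/A = 8.7346 MeV
Sr-88 has the higher binding energy per nucleon, so it is the more tightly bound nucleus.

Sr-88; 8.73 MeV/nucleon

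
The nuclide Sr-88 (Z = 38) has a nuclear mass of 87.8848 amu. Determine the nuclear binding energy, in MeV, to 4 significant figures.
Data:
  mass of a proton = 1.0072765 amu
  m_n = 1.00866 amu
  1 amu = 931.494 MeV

768.2 MeV

Σm = 38·m_p + 50·m_n = 38.2765070 + 50.43300 = 88.7095070 amu
Δm = 88.7095070 − 87.8848 = 0.8247070 amu
Converting to energy: 0.8247070 amu × 931.494 MeV/amu = 768.210 MeV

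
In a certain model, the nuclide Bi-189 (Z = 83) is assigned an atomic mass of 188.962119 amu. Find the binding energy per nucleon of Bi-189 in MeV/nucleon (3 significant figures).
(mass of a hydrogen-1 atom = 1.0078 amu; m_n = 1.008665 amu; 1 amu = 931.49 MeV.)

With 83 protons and 106 neutrons (A = 189):
Total constituent mass: 83 × 1.0078 + 106 × 1.008665 = 190.565890 amu
Mass defect Δm = 190.565890 − 188.962119 = 1.603771 amu
Converting to energy: 1.603771 amu × 931.49 MeV/amu = 1493.90 MeV
Dividing by A = 189 gives 7.904 MeV per nucleon.

7.90 MeV/nucleon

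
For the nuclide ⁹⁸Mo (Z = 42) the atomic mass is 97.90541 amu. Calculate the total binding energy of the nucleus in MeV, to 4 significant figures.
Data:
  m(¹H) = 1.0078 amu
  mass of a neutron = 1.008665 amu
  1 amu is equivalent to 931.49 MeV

Total constituent mass: 42 × 1.0078 + 56 × 1.008665 = 98.812840 amu
Δm = 98.812840 − 97.90541 = 0.907430 amu
E_B = 0.907430 × 931.49 = 845.262 MeV

845.3 MeV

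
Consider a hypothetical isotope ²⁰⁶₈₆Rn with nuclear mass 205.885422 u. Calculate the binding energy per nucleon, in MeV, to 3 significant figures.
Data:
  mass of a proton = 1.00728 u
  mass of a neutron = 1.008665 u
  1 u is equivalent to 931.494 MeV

8.05 MeV/nucleon

Z = 86, so N = A − Z = 206 − 86 = 120.
Total constituent mass: 86 × 1.00728 + 120 × 1.008665 = 207.665880 u
The mass defect is 207.665880 − 205.885422 = 1.780458 u.
Converting to energy: 1.780458 u × 931.494 MeV/u = 1658.49 MeV
Dividing by A = 206 gives 8.051 MeV per nucleon.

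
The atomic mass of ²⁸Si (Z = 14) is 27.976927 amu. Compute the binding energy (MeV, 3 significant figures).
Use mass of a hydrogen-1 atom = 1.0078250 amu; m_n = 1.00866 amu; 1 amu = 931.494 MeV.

236 MeV

With 14 protons and 14 neutrons (A = 28):
Total constituent mass: 14 × 1.0078250 + 14 × 1.00866 = 28.2307900 amu
Δm = 28.2307900 − 27.976927 = 0.2538630 amu
Converting to energy: 0.2538630 amu × 931.494 MeV/amu = 236.472 MeV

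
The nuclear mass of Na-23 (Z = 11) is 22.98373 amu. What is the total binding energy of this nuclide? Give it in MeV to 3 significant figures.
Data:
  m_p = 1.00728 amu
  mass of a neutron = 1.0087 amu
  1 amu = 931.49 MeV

Z = 11, so N = A − Z = 23 − 11 = 12.
Total constituent mass: 11 × 1.00728 + 12 × 1.0087 = 23.18448 amu
Mass defect Δm = 23.18448 − 22.98373 = 0.20075 amu
E_B = 0.20075 × 931.49 = 186.997 MeV

187 MeV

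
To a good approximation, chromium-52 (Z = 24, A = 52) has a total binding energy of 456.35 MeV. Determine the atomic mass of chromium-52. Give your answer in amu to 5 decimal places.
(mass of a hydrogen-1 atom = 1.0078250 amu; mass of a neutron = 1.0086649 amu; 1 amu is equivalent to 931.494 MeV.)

51.94051 amu

Mass defect = 456.35 MeV / (931.494 MeV/amu) = 0.4899119 amu
Constituent mass = 24(1.0078250) + 28(1.0086649) = 52.4304172 amu
Atomic mass = 52.4304172 − 0.4899119 = 51.9405053 amu ≈ 51.94051 amu (to 5 decimal places)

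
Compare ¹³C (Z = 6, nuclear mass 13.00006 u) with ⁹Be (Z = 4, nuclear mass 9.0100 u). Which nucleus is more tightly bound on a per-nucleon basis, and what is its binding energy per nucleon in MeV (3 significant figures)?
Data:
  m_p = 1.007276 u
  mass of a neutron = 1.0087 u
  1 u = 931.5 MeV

¹³C; 7.49 MeV/nucleon

¹³C: Σm = 6(1.007276) + 7(1.0087) = 13.104556 u; Δm = 0.104496 u; E_B = 97.338 MeV; E_B/A = 7.488 MeV
⁹Be: Σm = 4(1.007276) + 5(1.0087) = 9.072604 u; Δm = 0.062604 u; E_B = 58.316 MeV; E_B/A = 6.480 MeV
¹³C has the higher binding energy per nucleon, so it is the more tightly bound nucleus.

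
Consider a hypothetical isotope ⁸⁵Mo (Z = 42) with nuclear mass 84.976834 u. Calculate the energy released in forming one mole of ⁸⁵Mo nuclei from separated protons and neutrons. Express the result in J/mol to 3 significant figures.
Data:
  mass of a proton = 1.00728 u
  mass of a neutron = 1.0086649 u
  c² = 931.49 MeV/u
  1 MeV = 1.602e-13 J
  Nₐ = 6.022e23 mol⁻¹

Mass of separated nucleons = 42(1.00728) + 43(1.0086649) = 42.30576 + 43.3725907 = 85.6783507 u
The mass defect is 85.6783507 − 84.976834 = 0.7015167 u.
Converting to energy: 0.7015167 u × 931.49 MeV/u = 653.456 MeV
Per nucleus in joules: 653.456 MeV × 1.602e-13 J/MeV = 1.0468e-10 J
Per mole: 1.0468e-10 J × 6.022e23 mol⁻¹ = 6.3038e+13 J/mol

6.30e+13 J/mol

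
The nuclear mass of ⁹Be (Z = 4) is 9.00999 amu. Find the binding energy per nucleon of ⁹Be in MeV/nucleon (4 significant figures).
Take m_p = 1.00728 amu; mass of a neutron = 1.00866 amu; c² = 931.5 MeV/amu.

6.462 MeV/nucleon

With 4 protons and 5 neutrons (A = 9):
Total constituent mass: 4 × 1.00728 + 5 × 1.00866 = 9.07242 amu
Δm = 9.07242 − 9.00999 = 0.06243 amu
Binding energy = Δm·c² = 0.06243 × 931.5 MeV/amu = 58.1535 MeV
Per nucleon: 58.1535 / 9 = 6.462 MeV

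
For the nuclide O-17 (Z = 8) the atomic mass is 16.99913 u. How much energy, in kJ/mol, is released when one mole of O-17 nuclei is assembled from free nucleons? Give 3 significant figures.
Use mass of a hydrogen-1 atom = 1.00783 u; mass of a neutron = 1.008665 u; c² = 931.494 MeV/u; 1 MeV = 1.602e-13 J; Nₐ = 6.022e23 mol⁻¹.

1.27e+10 kJ/mol

Total constituent mass: 8 × 1.00783 + 9 × 1.008665 = 17.140625 u
Δm = 17.140625 − 16.99913 = 0.141495 u
Binding energy = Δm·c² = 0.141495 × 931.494 MeV/u = 131.802 MeV
Per nucleus in joules: 131.802 MeV × 1.602e-13 J/MeV = 2.1115e-11 J
Per mole: 2.1115e-11 J × 6.022e23 mol⁻¹ = 1.2715e+13 J/mol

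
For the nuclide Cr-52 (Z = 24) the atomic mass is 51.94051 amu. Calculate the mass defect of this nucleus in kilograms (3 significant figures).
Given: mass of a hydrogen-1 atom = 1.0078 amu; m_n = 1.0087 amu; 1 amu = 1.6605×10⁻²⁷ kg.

8.14e-28 kg

The nucleus contains 24 protons and 52 − 24 = 28 neutrons.
Total constituent mass: 24 × 1.0078 + 28 × 1.0087 = 52.4308 amu
Mass defect Δm = 52.4308 − 51.94051 = 0.49029 amu
In SI units: 0.49029 amu × 1.6605×10⁻²⁷ kg/amu = 8.1413e-28 kg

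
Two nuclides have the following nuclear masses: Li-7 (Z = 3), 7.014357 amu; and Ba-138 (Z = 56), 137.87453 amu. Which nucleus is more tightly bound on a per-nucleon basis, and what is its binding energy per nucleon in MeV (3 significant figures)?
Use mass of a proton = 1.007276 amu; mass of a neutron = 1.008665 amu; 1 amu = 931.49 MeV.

Ba-138; 8.39 MeV/nucleon

Li-7: Σm = 3(1.007276) + 4(1.008665) = 7.056488 amu; Δm = 0.042131 amu; E_B = 39.245 MeV; E_B/A = 5.606 MeV
Ba-138: Σm = 56(1.007276) + 82(1.008665) = 139.117986 amu; Δm = 1.243456 amu; E_B = 1158.3 MeV; E_B/A = 8.393 MeV
Ba-138 has the higher binding energy per nucleon, so it is the more tightly bound nucleus.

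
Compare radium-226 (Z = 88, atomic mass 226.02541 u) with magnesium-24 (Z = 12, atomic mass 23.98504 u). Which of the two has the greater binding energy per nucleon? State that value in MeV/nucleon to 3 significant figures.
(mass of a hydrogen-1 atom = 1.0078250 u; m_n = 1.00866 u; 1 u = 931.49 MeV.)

magnesium-24; 8.26 MeV/nucleon

radium-226: Σm = 88(1.0078250) + 138(1.00866) = 227.8836800 u; Δm = 1.8582700 u; E_B = 1731.0 MeV; E_B/A = 7.659 MeV
magnesium-24: Σm = 12(1.0078250) + 12(1.00866) = 24.1978200 u; Δm = 0.2127800 u; E_B = 198.20 MeV; E_B/A = 8.258 MeV
magnesium-24 has the higher binding energy per nucleon, so it is the more tightly bound nucleus.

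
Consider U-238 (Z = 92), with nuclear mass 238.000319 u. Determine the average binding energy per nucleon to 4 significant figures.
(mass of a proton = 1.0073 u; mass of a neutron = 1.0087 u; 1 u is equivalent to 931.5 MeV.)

7.599 MeV/nucleon

The nucleus contains 92 protons and 238 − 92 = 146 neutrons.
Total constituent mass: 92 × 1.0073 + 146 × 1.0087 = 239.9418 u
Mass defect Δm = 239.9418 − 238.000319 = 1.941481 u
E_B = 1.941481 × 931.5 = 1808.49 MeV
Dividing by A = 238 gives 7.599 MeV per nucleon.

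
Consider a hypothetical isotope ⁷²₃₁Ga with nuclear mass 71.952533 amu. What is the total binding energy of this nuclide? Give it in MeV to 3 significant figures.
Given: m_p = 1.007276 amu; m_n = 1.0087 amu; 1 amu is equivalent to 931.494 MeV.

587 MeV

Mass of separated nucleons = 31(1.007276) + 41(1.0087) = 31.225556 + 41.3567 = 72.582256 amu
The mass defect is 72.582256 − 71.952533 = 0.629723 amu.
Binding energy = Δm·c² = 0.629723 × 931.494 MeV/amu = 586.583 MeV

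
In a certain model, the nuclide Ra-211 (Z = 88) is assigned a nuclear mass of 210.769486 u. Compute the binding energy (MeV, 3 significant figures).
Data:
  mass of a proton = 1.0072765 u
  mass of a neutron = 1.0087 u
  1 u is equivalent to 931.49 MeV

Σm = 88·m_p + 123·m_n = 88.6403320 + 124.0701 = 212.7104320 u
The mass defect is 212.7104320 − 210.769486 = 1.9409460 u.
Binding energy = Δm·c² = 1.9409460 × 931.49 MeV/u = 1807.97 MeV

1810 MeV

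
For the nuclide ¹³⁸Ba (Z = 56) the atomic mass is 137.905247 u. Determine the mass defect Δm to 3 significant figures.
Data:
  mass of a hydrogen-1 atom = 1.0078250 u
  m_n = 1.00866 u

Σm = 56·m(¹H) + 82·m_n = 56.4382000 + 82.71012 = 139.1483200 u
Δm = 139.1483200 − 137.905247 = 1.2430730 u

1.24 u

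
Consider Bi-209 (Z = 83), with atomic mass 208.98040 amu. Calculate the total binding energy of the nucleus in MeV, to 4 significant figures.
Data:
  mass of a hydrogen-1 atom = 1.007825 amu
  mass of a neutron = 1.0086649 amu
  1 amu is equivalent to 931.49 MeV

Total constituent mass: 83 × 1.007825 + 126 × 1.0086649 = 210.7412524 amu
Δm = 210.7412524 − 208.98040 = 1.7608524 amu
Converting to energy: 1.7608524 amu × 931.49 MeV/amu = 1640.22 MeV

1640 MeV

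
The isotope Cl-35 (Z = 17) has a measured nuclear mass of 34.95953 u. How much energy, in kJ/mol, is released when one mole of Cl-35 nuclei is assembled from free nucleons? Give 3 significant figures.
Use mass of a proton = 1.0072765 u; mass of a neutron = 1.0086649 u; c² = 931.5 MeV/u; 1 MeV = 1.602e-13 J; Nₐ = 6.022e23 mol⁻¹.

2.88e+10 kJ/mol

With 17 protons and 18 neutrons (A = 35):
Total constituent mass: 17 × 1.0072765 + 18 × 1.0086649 = 35.2796687 u
The mass defect is 35.2796687 − 34.95953 = 0.3201387 u.
Binding energy = Δm·c² = 0.3201387 × 931.5 MeV/u = 298.209 MeV
Per nucleus in joules: 298.209 MeV × 1.602e-13 J/MeV = 4.7773e-11 J
Per mole: 4.7773e-11 J × 6.022e23 mol⁻¹ = 2.8769e+13 J/mol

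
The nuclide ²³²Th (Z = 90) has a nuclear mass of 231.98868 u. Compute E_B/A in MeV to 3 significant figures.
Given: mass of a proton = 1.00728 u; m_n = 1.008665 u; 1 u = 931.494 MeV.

Z = 90, so N = A − Z = 232 − 90 = 142.
Total constituent mass: 90 × 1.00728 + 142 × 1.008665 = 233.885630 u
Δm = 233.885630 − 231.98868 = 1.896950 u
E_B = 1.896950 × 931.494 = 1767.00 MeV
Per nucleon: 1767.00 / 232 = 7.616 MeV

7.62 MeV/nucleon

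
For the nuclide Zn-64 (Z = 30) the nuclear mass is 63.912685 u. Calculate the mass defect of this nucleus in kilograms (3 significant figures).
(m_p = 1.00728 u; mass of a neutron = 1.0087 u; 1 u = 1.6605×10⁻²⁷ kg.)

9.99e-28 kg

The nucleus contains 30 protons and 64 − 30 = 34 neutrons.
Σm = 30·m_p + 34·m_n = 30.21840 + 34.2958 = 64.51420 u
Δm = 64.51420 − 63.912685 = 0.601515 u
In SI units: 0.601515 u × 1.6605×10⁻²⁷ kg/u = 9.9882e-28 kg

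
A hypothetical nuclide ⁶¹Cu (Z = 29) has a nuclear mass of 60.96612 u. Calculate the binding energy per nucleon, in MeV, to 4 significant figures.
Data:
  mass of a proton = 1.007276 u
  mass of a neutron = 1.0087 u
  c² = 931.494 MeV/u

Z = 29, so N = A − Z = 61 − 29 = 32.
Total constituent mass: 29 × 1.007276 + 32 × 1.0087 = 61.489404 u
Mass defect Δm = 61.489404 − 60.96612 = 0.523284 u
E_B = 0.523284 × 931.494 = 487.436 MeV
Per nucleon: 487.436 / 61 = 7.991 MeV

7.991 MeV/nucleon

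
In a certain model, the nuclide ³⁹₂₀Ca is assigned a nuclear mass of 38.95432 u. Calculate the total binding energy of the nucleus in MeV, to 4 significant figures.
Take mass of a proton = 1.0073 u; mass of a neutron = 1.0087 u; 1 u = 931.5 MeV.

332.5 MeV

Σm = 20·m_p + 19·m_n = 20.1460 + 19.1653 = 39.3113 u
Δm = 39.3113 − 38.95432 = 0.35698 u
E_B = 0.35698 × 931.5 = 332.527 MeV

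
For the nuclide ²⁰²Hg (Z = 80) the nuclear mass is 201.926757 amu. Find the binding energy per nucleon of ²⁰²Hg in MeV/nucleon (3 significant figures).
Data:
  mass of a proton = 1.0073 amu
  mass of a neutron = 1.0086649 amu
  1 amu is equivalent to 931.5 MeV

7.91 MeV/nucleon

Total constituent mass: 80 × 1.0073 + 122 × 1.0086649 = 203.6411178 amu
The mass defect is 203.6411178 − 201.926757 = 1.7143608 amu.
Binding energy = Δm·c² = 1.7143608 × 931.5 MeV/amu = 1596.93 MeV
Dividing by A = 202 gives 7.906 MeV per nucleon.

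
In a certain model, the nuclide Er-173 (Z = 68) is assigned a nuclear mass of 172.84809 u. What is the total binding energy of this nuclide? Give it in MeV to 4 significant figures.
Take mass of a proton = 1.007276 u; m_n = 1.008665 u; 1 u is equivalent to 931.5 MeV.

1450 MeV

Z = 68, so N = A − Z = 173 − 68 = 105.
Mass of separated nucleons = 68(1.007276) + 105(1.008665) = 68.494768 + 105.909825 = 174.404593 u
The mass defect is 174.404593 − 172.84809 = 1.556503 u.
E_B = 1.556503 × 931.5 = 1449.88 MeV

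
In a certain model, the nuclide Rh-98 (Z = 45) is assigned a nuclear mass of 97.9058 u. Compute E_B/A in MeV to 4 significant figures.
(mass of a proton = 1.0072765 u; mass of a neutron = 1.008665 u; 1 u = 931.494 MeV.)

8.373 MeV/nucleon

Total constituent mass: 45 × 1.0072765 + 53 × 1.008665 = 98.7866875 u
Δm = 98.7866875 − 97.9058 = 0.8808875 u
Binding energy = Δm·c² = 0.8808875 × 931.494 MeV/u = 820.541 MeV
Per nucleon: 820.541 / 98 = 8.373 MeV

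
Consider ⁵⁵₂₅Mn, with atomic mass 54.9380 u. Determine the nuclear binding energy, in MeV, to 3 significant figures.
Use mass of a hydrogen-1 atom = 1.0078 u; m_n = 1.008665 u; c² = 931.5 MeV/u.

482 MeV

Mass of separated nucleons = 25(1.0078) + 30(1.008665) = 25.1950 + 30.259950 = 55.454950 u
The mass defect is 55.454950 − 54.9380 = 0.516950 u.
Converting to energy: 0.516950 u × 931.5 MeV/u = 481.539 MeV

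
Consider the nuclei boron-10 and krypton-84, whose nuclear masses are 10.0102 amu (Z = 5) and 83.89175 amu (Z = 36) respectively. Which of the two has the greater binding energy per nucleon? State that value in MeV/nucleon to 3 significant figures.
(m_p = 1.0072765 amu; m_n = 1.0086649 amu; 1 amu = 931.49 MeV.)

krypton-84; 8.72 MeV/nucleon

boron-10: Σm = 5(1.0072765) + 5(1.0086649) = 10.0797070 amu; Δm = 0.0695070 amu; E_B = 64.745 MeV; E_B/A = 6.4745 MeV
krypton-84: Σm = 36(1.0072765) + 48(1.0086649) = 84.6778692 amu; Δm = 0.7861192 amu; E_B = 732.26 MeV; E_B/A = 8.717 MeV
krypton-84 has the higher binding energy per nucleon, so it is the more tightly bound nucleus.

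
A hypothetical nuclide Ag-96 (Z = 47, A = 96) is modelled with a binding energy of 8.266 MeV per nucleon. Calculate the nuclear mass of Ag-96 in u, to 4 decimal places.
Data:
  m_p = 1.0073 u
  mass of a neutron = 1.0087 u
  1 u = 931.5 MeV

95.9175 u

Total binding energy = 96 × 8.266 = 793.536 MeV
Mass defect = 793.536 MeV / (931.5 MeV/u) = 0.851890 u
Constituent mass = 47(1.0073) + 49(1.0087) = 96.7694 u
Nuclear mass = 96.7694 − 0.851890 = 95.917510 u ≈ 95.9175 u (to 4 decimal places)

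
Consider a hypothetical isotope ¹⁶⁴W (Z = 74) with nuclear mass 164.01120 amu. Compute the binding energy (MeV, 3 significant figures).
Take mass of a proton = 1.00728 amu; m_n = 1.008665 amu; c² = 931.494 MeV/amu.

With 74 protons and 90 neutrons (A = 164):
Total constituent mass: 74 × 1.00728 + 90 × 1.008665 = 165.318570 amu
Δm = 165.318570 − 164.01120 = 1.307370 amu
E_B = 1.307370 × 931.494 = 1217.81 MeV

1220 MeV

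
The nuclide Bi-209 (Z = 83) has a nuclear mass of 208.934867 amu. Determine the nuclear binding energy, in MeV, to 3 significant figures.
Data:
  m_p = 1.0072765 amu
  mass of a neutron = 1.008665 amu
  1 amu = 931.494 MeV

1640 MeV

Σm = 83·m_p + 126·m_n = 83.6039495 + 127.091790 = 210.6957395 amu
Δm = 210.6957395 − 208.934867 = 1.7608725 amu
E_B = 1.7608725 × 931.494 = 1640.24 MeV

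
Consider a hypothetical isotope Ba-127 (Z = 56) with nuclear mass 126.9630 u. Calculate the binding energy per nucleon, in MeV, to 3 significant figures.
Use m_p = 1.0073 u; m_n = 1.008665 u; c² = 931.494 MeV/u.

7.78 MeV/nucleon

The nucleus contains 56 protons and 127 − 56 = 71 neutrons.
Σm = 56·m_p + 71·m_n = 56.4088 + 71.615215 = 128.024015 u
Mass defect Δm = 128.024015 − 126.9630 = 1.061015 u
Binding energy = Δm·c² = 1.061015 × 931.494 MeV/u = 988.329 MeV
Dividing by A = 127 gives 7.782 MeV per nucleon.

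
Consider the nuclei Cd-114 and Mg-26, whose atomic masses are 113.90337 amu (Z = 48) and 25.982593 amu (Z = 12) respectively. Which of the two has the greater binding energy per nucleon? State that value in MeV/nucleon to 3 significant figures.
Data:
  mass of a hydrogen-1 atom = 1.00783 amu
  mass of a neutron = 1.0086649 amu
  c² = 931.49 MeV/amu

Cd-114; 8.53 MeV/nucleon

Cd-114: Σm = 48(1.00783) + 66(1.0086649) = 114.9477234 amu; Δm = 1.0443534 amu; E_B = 972.80 MeV; E_B/A = 8.533 MeV
Mg-26: Σm = 12(1.00783) + 14(1.0086649) = 26.2152686 amu; Δm = 0.2326756 amu; E_B = 216.73 MeV; E_B/A = 8.336 MeV
Cd-114 has the higher binding energy per nucleon, so it is the more tightly bound nucleus.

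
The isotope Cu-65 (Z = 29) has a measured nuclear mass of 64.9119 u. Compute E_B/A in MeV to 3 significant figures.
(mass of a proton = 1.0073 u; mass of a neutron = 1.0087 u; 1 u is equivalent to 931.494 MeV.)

Z = 29, so N = A − Z = 65 − 29 = 36.
Σm = 29·m_p + 36·m_n = 29.2117 + 36.3132 = 65.5249 u
Mass defect Δm = 65.5249 − 64.9119 = 0.6130 u
Binding energy = Δm·c² = 0.6130 × 931.494 MeV/u = 571.006 MeV
BE/A = 571.006 MeV / 65 = 8.7847 MeV/nucleon

8.78 MeV/nucleon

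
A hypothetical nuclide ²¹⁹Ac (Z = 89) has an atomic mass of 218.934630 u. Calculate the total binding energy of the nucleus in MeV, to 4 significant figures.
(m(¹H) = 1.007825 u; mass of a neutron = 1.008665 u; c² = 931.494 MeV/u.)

With 89 protons and 130 neutrons (A = 219):
Σm = 89·m(¹H) + 130·m_n = 89.696425 + 131.126450 = 220.822875 u
Mass defect Δm = 220.822875 − 218.934630 = 1.888245 u
Converting to energy: 1.888245 u × 931.494 MeV/u = 1758.89 MeV

1759 MeV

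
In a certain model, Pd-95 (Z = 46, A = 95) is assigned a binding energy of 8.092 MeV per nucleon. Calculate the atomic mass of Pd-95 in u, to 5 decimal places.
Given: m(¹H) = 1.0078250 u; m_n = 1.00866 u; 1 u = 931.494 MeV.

94.95901 u

Total binding energy = 95 × 8.092 = 768.740 MeV
Mass defect = 768.740 MeV / (931.494 MeV/u) = 0.8252764 u
Constituent mass = 46(1.0078250) + 49(1.00866) = 95.7842900 u
Atomic mass = 95.7842900 − 0.8252764 = 94.9590136 u ≈ 94.95901 u (to 5 decimal places)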